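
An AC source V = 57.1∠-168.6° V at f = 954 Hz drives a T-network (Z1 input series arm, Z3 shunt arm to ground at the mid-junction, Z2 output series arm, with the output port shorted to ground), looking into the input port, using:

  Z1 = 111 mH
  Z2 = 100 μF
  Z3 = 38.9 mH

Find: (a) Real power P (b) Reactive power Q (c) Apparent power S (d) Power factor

Step 1 — Angular frequency: ω = 2π·f = 2π·954 = 5994 rad/s.
Step 2 — Component impedances:
  Z1: Z = jωL = j·5994·0.111 = 0 + j665.4 Ω
  Z2: Z = 1/(jωC) = -j/(ω·C) = 0 - j1.668 Ω
  Z3: Z = jωL = j·5994·0.0389 = 0 + j233.2 Ω
Step 3 — With the output port shorted to ground, the output series arm Z2 runs from the junction to ground; the shunt arm Z3 also runs from the junction to ground. They appear in parallel: Z3 || Z2 = 0 - j1.68 Ω.
Step 4 — Series with input arm Z1: Z_in = Z1 + (Z3 || Z2) = 0 + j663.7 Ω = 663.7∠90.0° Ω.
Step 5 — Source phasor: V = 57.1∠-168.6° V = -55.97 - j11.29 V.
Step 6 — Current: I = V / Z = -0.01701 + j0.08434 A = 0.08604∠101.4° A.
Step 7 — Complex power: S = V·I* = 0 + j4.913 VA.
Step 8 — Real power: P = Re(S) = 0 W.
Step 9 — Reactive power: Q = Im(S) = 4.913 VAR.
Step 10 — Apparent power: |S| = 4.913 VA.
Step 11 — Power factor: PF = P/|S| = 0 (lagging).

(a) P = 0 W  (b) Q = 4.913 VAR  (c) S = 4.913 VA  (d) PF = 0 (lagging)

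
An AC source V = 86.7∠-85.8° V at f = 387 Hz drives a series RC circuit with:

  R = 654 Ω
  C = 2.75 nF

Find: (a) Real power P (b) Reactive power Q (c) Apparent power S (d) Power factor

Step 1 — Angular frequency: ω = 2π·f = 2π·387 = 2432 rad/s.
Step 2 — Component impedances:
  R: Z = R = 654 Ω
  C: Z = 1/(jωC) = -j/(ω·C) = 0 - j1.495e+05 Ω
Step 3 — Series combination: Z_total = R + C = 654 - j1.495e+05 Ω = 1.495e+05∠-89.7° Ω.
Step 4 — Source phasor: V = 86.7∠-85.8° V = 6.35 - j86.47 V.
Step 5 — Current: I = V / Z = 0.0005784 + j3.993e-05 A = 0.0005797∠3.9° A.
Step 6 — Complex power: S = V·I* = 0.0002198 - j0.05026 VA.
Step 7 — Real power: P = Re(S) = 0.0002198 W.
Step 8 — Reactive power: Q = Im(S) = -0.05026 VAR.
Step 9 — Apparent power: |S| = 0.05026 VA.
Step 10 — Power factor: PF = P/|S| = 0.004373 (leading).

(a) P = 0.0002198 W  (b) Q = -0.05026 VAR  (c) S = 0.05026 VA  (d) PF = 0.004373 (leading)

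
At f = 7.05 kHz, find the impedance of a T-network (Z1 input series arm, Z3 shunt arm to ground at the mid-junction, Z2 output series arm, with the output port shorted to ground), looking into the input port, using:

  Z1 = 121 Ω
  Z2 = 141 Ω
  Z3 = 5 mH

Step 1 — Angular frequency: ω = 2π·f = 2π·7050 = 4.43e+04 rad/s.
Step 2 — Component impedances:
  Z1: Z = R = 121 Ω
  Z2: Z = R = 141 Ω
  Z3: Z = jωL = j·4.43e+04·0.005 = 0 + j221.5 Ω
Step 3 — With the output port shorted to ground, the output series arm Z2 runs from the junction to ground; the shunt arm Z3 also runs from the junction to ground. They appear in parallel: Z3 || Z2 = 100.3 + j63.88 Ω.
Step 4 — Series with input arm Z1: Z_in = Z1 + (Z3 || Z2) = 221.3 + j63.88 Ω = 230.4∠16.1° Ω.

Z = 221.3 + j63.88 Ω = 230.4∠16.1° Ω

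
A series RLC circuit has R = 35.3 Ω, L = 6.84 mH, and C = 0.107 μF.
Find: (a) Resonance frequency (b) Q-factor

Step 1 — Resonance condition Im(Z)=0 gives ω₀ = 1/√(LC).
Step 2 — ω₀ = 1/√(0.00684·1.07e-07) = 3.696e+04 rad/s.
Step 3 — f₀ = ω₀/(2π) = 5883 Hz.
Step 4 — Series Q: Q = ω₀L/R = 3.696e+04·0.00684/35.3 = 7.162.

(a) f₀ = 5883 Hz  (b) Q = 7.162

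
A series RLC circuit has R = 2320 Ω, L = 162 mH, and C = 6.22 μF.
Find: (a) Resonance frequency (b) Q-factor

Step 1 — Resonance condition Im(Z)=0 gives ω₀ = 1/√(LC).
Step 2 — ω₀ = 1/√(0.162·6.22e-06) = 996.2 rad/s.
Step 3 — f₀ = ω₀/(2π) = 158.6 Hz.
Step 4 — Series Q: Q = ω₀L/R = 996.2·0.162/2320 = 0.06956.

(a) f₀ = 158.6 Hz  (b) Q = 0.06956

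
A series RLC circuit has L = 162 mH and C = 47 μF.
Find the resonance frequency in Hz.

Step 1 — Resonance condition Im(Z)=0 gives ω₀ = 1/√(LC).
Step 2 — ω₀ = 1/√(0.162·4.7e-05) = 362.4 rad/s.
Step 3 — f₀ = ω₀/(2π) = 57.68 Hz.

f₀ = 57.68 Hz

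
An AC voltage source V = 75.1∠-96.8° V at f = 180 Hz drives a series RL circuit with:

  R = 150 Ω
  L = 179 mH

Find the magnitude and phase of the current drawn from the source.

Step 1 — Angular frequency: ω = 2π·f = 2π·180 = 1131 rad/s.
Step 2 — Component impedances:
  R: Z = R = 150 Ω
  L: Z = jωL = j·1131·0.179 = 0 + j202.4 Ω
Step 3 — Series combination: Z_total = R + L = 150 + j202.4 Ω = 252∠53.5° Ω.
Step 4 — Source phasor: V = 75.1∠-96.8° V = -8.892 - j74.57 V.
Step 5 — Ohm's law: I = V / Z_total = (-8.892 - j74.57) / (150 + j202.4) = -0.2588 - j0.1478 A.
Step 6 — Convert to polar: |I| = 0.2981 A, ∠I = -150.3°.

I = 0.2981∠-150.3° A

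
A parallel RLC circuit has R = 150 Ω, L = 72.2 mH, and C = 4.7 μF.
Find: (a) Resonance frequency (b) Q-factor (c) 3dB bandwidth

Step 1 — Resonance: ω₀ = 1/√(LC) = 1/√(0.0722·4.7e-06) = 1717 rad/s.
Step 2 — f₀ = ω₀/(2π) = 273.2 Hz.
Step 3 — Parallel Q: Q = R/(ω₀L) = 150/(1717·0.0722) = 1.21.
Step 4 — Bandwidth: Δω = ω₀/Q = 1418 rad/s; BW = Δω/(2π) = 225.8 Hz.

(a) f₀ = 273.2 Hz  (b) Q = 1.21  (c) BW = 225.8 Hz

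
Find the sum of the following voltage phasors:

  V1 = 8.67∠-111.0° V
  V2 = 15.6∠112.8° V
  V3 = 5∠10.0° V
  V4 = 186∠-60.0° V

Step 1 — Convert each phasor to rectangular form:
  V1 = 8.67·(cos(-111.0°) + j·sin(-111.0°)) = -3.107 - j8.094 V
  V2 = 15.6·(cos(112.8°) + j·sin(112.8°)) = -6.045 + j14.38 V
  V3 = 5·(cos(10.0°) + j·sin(10.0°)) = 4.924 + j0.8682 V
  V4 = 186·(cos(-60.0°) + j·sin(-60.0°)) = 93 - j161.1 V
Step 2 — Sum components: V_total = 88.77 - j153.9 V.
Step 3 — Convert to polar: |V_total| = 177.7 V, ∠V_total = -60.0°.

V_total = 177.7∠-60.0° V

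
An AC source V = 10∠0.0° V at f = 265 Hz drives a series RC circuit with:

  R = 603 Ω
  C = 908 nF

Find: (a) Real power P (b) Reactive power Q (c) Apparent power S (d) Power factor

Step 1 — Angular frequency: ω = 2π·f = 2π·265 = 1665 rad/s.
Step 2 — Component impedances:
  R: Z = R = 603 Ω
  C: Z = 1/(jωC) = -j/(ω·C) = 0 - j661.4 Ω
Step 3 — Series combination: Z_total = R + C = 603 - j661.4 Ω = 895∠-47.6° Ω.
Step 4 — Source phasor: V = 10∠0.0° V = 10 V.
Step 5 — Current: I = V / Z = 0.007527 + j0.008257 A = 0.01117∠47.6° A.
Step 6 — Complex power: S = V·I* = 0.07527 - j0.08257 VA.
Step 7 — Real power: P = Re(S) = 0.07527 W.
Step 8 — Reactive power: Q = Im(S) = -0.08257 VAR.
Step 9 — Apparent power: |S| = 0.1117 VA.
Step 10 — Power factor: PF = P/|S| = 0.6737 (leading).

(a) P = 0.07527 W  (b) Q = -0.08257 VAR  (c) S = 0.1117 VA  (d) PF = 0.6737 (leading)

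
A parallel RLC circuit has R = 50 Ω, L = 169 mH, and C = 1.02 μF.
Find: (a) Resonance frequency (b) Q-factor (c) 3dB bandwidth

Step 1 — Resonance: ω₀ = 1/√(LC) = 1/√(0.169·1.02e-06) = 2409 rad/s.
Step 2 — f₀ = ω₀/(2π) = 383.3 Hz.
Step 3 — Parallel Q: Q = R/(ω₀L) = 50/(2409·0.169) = 0.1228.
Step 4 — Bandwidth: Δω = ω₀/Q = 1.961e+04 rad/s; BW = Δω/(2π) = 3121 Hz.

(a) f₀ = 383.3 Hz  (b) Q = 0.1228  (c) BW = 3121 Hz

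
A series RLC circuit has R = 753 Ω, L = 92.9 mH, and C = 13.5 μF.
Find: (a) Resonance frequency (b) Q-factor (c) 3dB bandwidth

Step 1 — Resonance: ω₀ = 1/√(LC) = 1/√(0.0929·1.35e-05) = 892.9 rad/s.
Step 2 — f₀ = ω₀/(2π) = 142.1 Hz.
Step 3 — Series Q: Q = ω₀L/R = 892.9·0.0929/753 = 0.1102.
Step 4 — Bandwidth: Δω = ω₀/Q = 8105 rad/s; BW = Δω/(2π) = 1290 Hz.

(a) f₀ = 142.1 Hz  (b) Q = 0.1102  (c) BW = 1290 Hz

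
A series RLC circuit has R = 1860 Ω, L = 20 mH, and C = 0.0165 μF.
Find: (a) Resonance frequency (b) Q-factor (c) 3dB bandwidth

Step 1 — Resonance condition Im(Z)=0 gives ω₀ = 1/√(LC).
Step 2 — ω₀ = 1/√(0.02·1.65e-08) = 5.505e+04 rad/s.
Step 3 — f₀ = ω₀/(2π) = 8761 Hz.
Step 4 — Series Q: Q = ω₀L/R = 5.505e+04·0.02/1860 = 0.5919.
Step 5 — 3dB bandwidth: Δω = ω₀/Q = 9.3e+04 rad/s; BW = Δω/(2π) = 1.48e+04 Hz.

(a) f₀ = 8761 Hz  (b) Q = 0.5919  (c) BW = 1.48e+04 Hz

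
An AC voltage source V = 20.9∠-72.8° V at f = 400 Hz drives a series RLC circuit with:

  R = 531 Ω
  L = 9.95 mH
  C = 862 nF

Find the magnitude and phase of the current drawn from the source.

Step 1 — Angular frequency: ω = 2π·f = 2π·400 = 2513 rad/s.
Step 2 — Component impedances:
  R: Z = R = 531 Ω
  L: Z = jωL = j·2513·0.00995 = 0 + j25.01 Ω
  C: Z = 1/(jωC) = -j/(ω·C) = 0 - j461.6 Ω
Step 3 — Series combination: Z_total = R + L + C = 531 - j436.6 Ω = 687.4∠-39.4° Ω.
Step 4 — Source phasor: V = 20.9∠-72.8° V = 6.18 - j19.97 V.
Step 5 — Ohm's law: I = V / Z_total = (6.18 - j19.97) / (531 - j436.6) = 0.02539 - j0.01672 A.
Step 6 — Convert to polar: |I| = 0.0304 A, ∠I = -33.4°.

I = 0.0304∠-33.4° A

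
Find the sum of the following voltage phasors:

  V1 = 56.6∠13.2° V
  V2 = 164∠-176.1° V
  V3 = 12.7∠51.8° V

Step 1 — Convert each phasor to rectangular form:
  V1 = 56.6·(cos(13.2°) + j·sin(13.2°)) = 55.1 + j12.92 V
  V2 = 164·(cos(-176.1°) + j·sin(-176.1°)) = -163.6 - j11.15 V
  V3 = 12.7·(cos(51.8°) + j·sin(51.8°)) = 7.854 + j9.98 V
Step 2 — Sum components: V_total = -100.7 + j11.75 V.
Step 3 — Convert to polar: |V_total| = 101.3 V, ∠V_total = 173.3°.

V_total = 101.3∠173.3° V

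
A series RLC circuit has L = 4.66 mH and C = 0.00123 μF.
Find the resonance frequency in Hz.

Step 1 — Resonance condition Im(Z)=0 gives ω₀ = 1/√(LC).
Step 2 — ω₀ = 1/√(0.00466·1.23e-09) = 4.177e+05 rad/s.
Step 3 — f₀ = ω₀/(2π) = 6.648e+04 Hz.

f₀ = 6.648e+04 Hz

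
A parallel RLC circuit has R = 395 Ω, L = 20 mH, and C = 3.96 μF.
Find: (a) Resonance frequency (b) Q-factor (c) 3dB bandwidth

Step 1 — Resonance: ω₀ = 1/√(LC) = 1/√(0.02·3.96e-06) = 3553 rad/s.
Step 2 — f₀ = ω₀/(2π) = 565.5 Hz.
Step 3 — Parallel Q: Q = R/(ω₀L) = 395/(3553·0.02) = 5.558.
Step 4 — Bandwidth: Δω = ω₀/Q = 639.3 rad/s; BW = Δω/(2π) = 101.7 Hz.

(a) f₀ = 565.5 Hz  (b) Q = 5.558  (c) BW = 101.7 Hz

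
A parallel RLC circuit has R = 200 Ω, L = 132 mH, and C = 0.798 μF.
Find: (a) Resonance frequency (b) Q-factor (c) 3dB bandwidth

Step 1 — Resonance: ω₀ = 1/√(LC) = 1/√(0.132·7.98e-07) = 3081 rad/s.
Step 2 — f₀ = ω₀/(2π) = 490.4 Hz.
Step 3 — Parallel Q: Q = R/(ω₀L) = 200/(3081·0.132) = 0.4918.
Step 4 — Bandwidth: Δω = ω₀/Q = 6266 rad/s; BW = Δω/(2π) = 997.2 Hz.

(a) f₀ = 490.4 Hz  (b) Q = 0.4918  (c) BW = 997.2 Hz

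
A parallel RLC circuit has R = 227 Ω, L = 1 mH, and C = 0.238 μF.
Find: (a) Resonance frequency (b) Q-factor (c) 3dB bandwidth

Step 1 — Resonance: ω₀ = 1/√(LC) = 1/√(0.001·2.38e-07) = 6.482e+04 rad/s.
Step 2 — f₀ = ω₀/(2π) = 1.032e+04 Hz.
Step 3 — Parallel Q: Q = R/(ω₀L) = 227/(6.482e+04·0.001) = 3.502.
Step 4 — Bandwidth: Δω = ω₀/Q = 1.851e+04 rad/s; BW = Δω/(2π) = 2946 Hz.

(a) f₀ = 1.032e+04 Hz  (b) Q = 3.502  (c) BW = 2946 Hz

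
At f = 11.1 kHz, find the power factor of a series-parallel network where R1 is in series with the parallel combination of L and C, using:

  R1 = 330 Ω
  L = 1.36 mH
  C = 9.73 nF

Step 1 — Angular frequency: ω = 2π·f = 2π·1.11e+04 = 6.974e+04 rad/s.
Step 2 — Component impedances:
  R1: Z = R = 330 Ω
  L: Z = jωL = j·6.974e+04·0.00136 = 0 + j94.85 Ω
  C: Z = 1/(jωC) = -j/(ω·C) = 0 - j1474 Ω
Step 3 — Parallel branch: L || C = 1/(1/L + 1/C) = 0 + j101.4 Ω.
Step 4 — Series with R1: Z_total = R1 + (L || C) = 330 + j101.4 Ω = 345.2∠17.1° Ω.
Step 5 — Power factor: PF = cos(φ) = Re(Z)/|Z| = 330/345.22 = 0.9559.
Step 6 — Type: Im(Z) = 101.4 ⇒ lagging (phase φ = 17.1°).

PF = 0.9559 (lagging, φ = 17.1°)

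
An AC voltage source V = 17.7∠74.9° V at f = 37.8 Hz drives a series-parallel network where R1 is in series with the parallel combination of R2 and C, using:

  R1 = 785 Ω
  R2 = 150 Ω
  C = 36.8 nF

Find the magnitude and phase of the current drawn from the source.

Step 1 — Angular frequency: ω = 2π·f = 2π·37.8 = 237.5 rad/s.
Step 2 — Component impedances:
  R1: Z = R = 785 Ω
  R2: Z = R = 150 Ω
  C: Z = 1/(jωC) = -j/(ω·C) = 0 - j1.144e+05 Ω
Step 3 — Parallel branch: R2 || C = 1/(1/R2 + 1/C) = 150 - j0.1967 Ω.
Step 4 — Series with R1: Z_total = R1 + (R2 || C) = 935 - j0.1967 Ω = 935∠-0.0° Ω.
Step 5 — Source phasor: V = 17.7∠74.9° V = 4.611 + j17.09 V.
Step 6 — Ohm's law: I = V / Z_total = (4.611 + j17.09) / (935 - j0.1967) = 0.004928 + j0.01828 A.
Step 7 — Convert to polar: |I| = 0.01893 A, ∠I = 74.9°.

I = 0.01893∠74.9° A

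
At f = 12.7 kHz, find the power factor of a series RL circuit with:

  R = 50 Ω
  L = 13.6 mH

Step 1 — Angular frequency: ω = 2π·f = 2π·1.27e+04 = 7.98e+04 rad/s.
Step 2 — Component impedances:
  R: Z = R = 50 Ω
  L: Z = jωL = j·7.98e+04·0.0136 = 0 + j1085 Ω
Step 3 — Series combination: Z_total = R + L = 50 + j1085 Ω = 1086∠87.4° Ω.
Step 4 — Power factor: PF = cos(φ) = Re(Z)/|Z| = 50/1086.4 = 0.04602.
Step 5 — Type: Im(Z) = 1085 ⇒ lagging (phase φ = 87.4°).

PF = 0.04602 (lagging, φ = 87.4°)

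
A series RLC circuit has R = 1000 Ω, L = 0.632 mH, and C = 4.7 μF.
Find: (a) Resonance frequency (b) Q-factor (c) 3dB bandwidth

Step 1 — Resonance condition Im(Z)=0 gives ω₀ = 1/√(LC).
Step 2 — ω₀ = 1/√(0.000632·4.7e-06) = 1.835e+04 rad/s.
Step 3 — f₀ = ω₀/(2π) = 2920 Hz.
Step 4 — Series Q: Q = ω₀L/R = 1.835e+04·0.000632/1000 = 0.0116.
Step 5 — 3dB bandwidth: Δω = ω₀/Q = 1.582e+06 rad/s; BW = Δω/(2π) = 2.518e+05 Hz.

(a) f₀ = 2920 Hz  (b) Q = 0.0116  (c) BW = 2.518e+05 Hz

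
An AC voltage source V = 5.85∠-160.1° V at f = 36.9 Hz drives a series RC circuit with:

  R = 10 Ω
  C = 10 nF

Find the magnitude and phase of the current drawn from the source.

Step 1 — Angular frequency: ω = 2π·f = 2π·36.9 = 231.8 rad/s.
Step 2 — Component impedances:
  R: Z = R = 10 Ω
  C: Z = 1/(jωC) = -j/(ω·C) = 0 - j4.313e+05 Ω
Step 3 — Series combination: Z_total = R + C = 10 - j4.313e+05 Ω = 4.313e+05∠-90.0° Ω.
Step 4 — Source phasor: V = 5.85∠-160.1° V = -5.501 - j1.991 V.
Step 5 — Ohm's law: I = V / Z_total = (-5.501 - j1.991) / (10 - j4.313e+05) = 4.616e-06 - j1.275e-05 A.
Step 6 — Convert to polar: |I| = 1.356e-05 A, ∠I = -70.1°.

I = 1.356e-05∠-70.1° A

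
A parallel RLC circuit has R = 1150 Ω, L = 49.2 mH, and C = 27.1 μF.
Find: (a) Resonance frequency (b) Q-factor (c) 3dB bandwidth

Step 1 — Resonance: ω₀ = 1/√(LC) = 1/√(0.0492·2.71e-05) = 866 rad/s.
Step 2 — f₀ = ω₀/(2π) = 137.8 Hz.
Step 3 — Parallel Q: Q = R/(ω₀L) = 1150/(866·0.0492) = 26.99.
Step 4 — Bandwidth: Δω = ω₀/Q = 32.09 rad/s; BW = Δω/(2π) = 5.107 Hz.

(a) f₀ = 137.8 Hz  (b) Q = 26.99  (c) BW = 5.107 Hz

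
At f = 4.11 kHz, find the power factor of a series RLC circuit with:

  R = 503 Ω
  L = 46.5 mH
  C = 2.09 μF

Step 1 — Angular frequency: ω = 2π·f = 2π·4110 = 2.582e+04 rad/s.
Step 2 — Component impedances:
  R: Z = R = 503 Ω
  L: Z = jωL = j·2.582e+04·0.0465 = 0 + j1201 Ω
  C: Z = 1/(jωC) = -j/(ω·C) = 0 - j18.53 Ω
Step 3 — Series combination: Z_total = R + L + C = 503 + j1182 Ω = 1285∠67.0° Ω.
Step 4 — Power factor: PF = cos(φ) = Re(Z)/|Z| = 503/1284.8 = 0.3915.
Step 5 — Type: Im(Z) = 1182 ⇒ lagging (phase φ = 67.0°).

PF = 0.3915 (lagging, φ = 67.0°)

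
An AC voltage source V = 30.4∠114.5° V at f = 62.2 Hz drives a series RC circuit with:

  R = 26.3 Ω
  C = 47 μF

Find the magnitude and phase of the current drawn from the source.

Step 1 — Angular frequency: ω = 2π·f = 2π·62.2 = 390.8 rad/s.
Step 2 — Component impedances:
  R: Z = R = 26.3 Ω
  C: Z = 1/(jωC) = -j/(ω·C) = 0 - j54.44 Ω
Step 3 — Series combination: Z_total = R + C = 26.3 - j54.44 Ω = 60.46∠-64.2° Ω.
Step 4 — Source phasor: V = 30.4∠114.5° V = -12.61 + j27.66 V.
Step 5 — Ohm's law: I = V / Z_total = (-12.61 + j27.66) / (26.3 - j54.44) = -0.5027 + j0.01127 A.
Step 6 — Convert to polar: |I| = 0.5028 A, ∠I = 178.7°.

I = 0.5028∠178.7° A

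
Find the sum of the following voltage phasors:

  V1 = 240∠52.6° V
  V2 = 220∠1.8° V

Step 1 — Convert each phasor to rectangular form:
  V1 = 240·(cos(52.6°) + j·sin(52.6°)) = 145.8 + j190.7 V
  V2 = 220·(cos(1.8°) + j·sin(1.8°)) = 219.9 + j6.91 V
Step 2 — Sum components: V_total = 365.7 + j197.6 V.
Step 3 — Convert to polar: |V_total| = 415.6 V, ∠V_total = 28.4°.

V_total = 415.6∠28.4° V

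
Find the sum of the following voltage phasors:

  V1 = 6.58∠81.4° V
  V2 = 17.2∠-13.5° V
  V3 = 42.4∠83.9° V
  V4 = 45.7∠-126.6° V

Step 1 — Convert each phasor to rectangular form:
  V1 = 6.58·(cos(81.4°) + j·sin(81.4°)) = 0.9839 + j6.506 V
  V2 = 17.2·(cos(-13.5°) + j·sin(-13.5°)) = 16.72 - j4.015 V
  V3 = 42.4·(cos(83.9°) + j·sin(83.9°)) = 4.506 + j42.16 V
  V4 = 45.7·(cos(-126.6°) + j·sin(-126.6°)) = -27.25 - j36.69 V
Step 2 — Sum components: V_total = -5.033 + j7.962 V.
Step 3 — Convert to polar: |V_total| = 9.419 V, ∠V_total = 122.3°.

V_total = 9.419∠122.3° V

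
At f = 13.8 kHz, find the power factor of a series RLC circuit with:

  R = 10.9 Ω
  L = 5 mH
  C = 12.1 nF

Step 1 — Angular frequency: ω = 2π·f = 2π·1.38e+04 = 8.671e+04 rad/s.
Step 2 — Component impedances:
  R: Z = R = 10.9 Ω
  L: Z = jωL = j·8.671e+04·0.005 = 0 + j433.5 Ω
  C: Z = 1/(jωC) = -j/(ω·C) = 0 - j953.1 Ω
Step 3 — Series combination: Z_total = R + L + C = 10.9 - j519.6 Ω = 519.7∠-88.8° Ω.
Step 4 — Power factor: PF = cos(φ) = Re(Z)/|Z| = 10.9/519.7 = 0.02097.
Step 5 — Type: Im(Z) = -519.6 ⇒ leading (phase φ = -88.8°).

PF = 0.02097 (leading, φ = -88.8°)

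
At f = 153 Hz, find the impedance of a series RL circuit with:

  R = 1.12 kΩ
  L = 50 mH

Step 1 — Angular frequency: ω = 2π·f = 2π·153 = 961.3 rad/s.
Step 2 — Component impedances:
  R: Z = R = 1120 Ω
  L: Z = jωL = j·961.3·0.05 = 0 + j48.07 Ω
Step 3 — Series combination: Z_total = R + L = 1120 + j48.07 Ω = 1121∠2.5° Ω.

Z = 1120 + j48.07 Ω = 1121∠2.5° Ω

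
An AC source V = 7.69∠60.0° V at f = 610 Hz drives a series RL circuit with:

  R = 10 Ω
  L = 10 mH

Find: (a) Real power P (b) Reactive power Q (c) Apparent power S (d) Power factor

Step 1 — Angular frequency: ω = 2π·f = 2π·610 = 3833 rad/s.
Step 2 — Component impedances:
  R: Z = R = 10 Ω
  L: Z = jωL = j·3833·0.01 = 0 + j38.33 Ω
Step 3 — Series combination: Z_total = R + L = 10 + j38.33 Ω = 39.61∠75.4° Ω.
Step 4 — Source phasor: V = 7.69∠60.0° V = 3.845 + j6.66 V.
Step 5 — Current: I = V / Z = 0.1872 - j0.05148 A = 0.1941∠-15.4° A.
Step 6 — Complex power: S = V·I* = 0.3769 + j1.445 VA.
Step 7 — Real power: P = Re(S) = 0.3769 W.
Step 8 — Reactive power: Q = Im(S) = 1.445 VAR.
Step 9 — Apparent power: |S| = 1.493 VA.
Step 10 — Power factor: PF = P/|S| = 0.2525 (lagging).

(a) P = 0.3769 W  (b) Q = 1.445 VAR  (c) S = 1.493 VA  (d) PF = 0.2525 (lagging)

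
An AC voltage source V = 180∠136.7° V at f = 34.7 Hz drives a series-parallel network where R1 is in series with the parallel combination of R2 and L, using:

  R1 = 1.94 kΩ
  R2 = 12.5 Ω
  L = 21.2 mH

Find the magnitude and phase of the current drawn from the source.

Step 1 — Angular frequency: ω = 2π·f = 2π·34.7 = 218 rad/s.
Step 2 — Component impedances:
  R1: Z = R = 1940 Ω
  R2: Z = R = 12.5 Ω
  L: Z = jωL = j·218·0.0212 = 0 + j4.622 Ω
Step 3 — Parallel branch: R2 || L = 1/(1/R2 + 1/L) = 1.504 + j4.066 Ω.
Step 4 — Series with R1: Z_total = R1 + (R2 || L) = 1942 + j4.066 Ω = 1942∠0.1° Ω.
Step 5 — Source phasor: V = 180∠136.7° V = -131 + j123.4 V.
Step 6 — Ohm's law: I = V / Z_total = (-131 + j123.4) / (1942 + j4.066) = -0.06734 + j0.06372 A.
Step 7 — Convert to polar: |I| = 0.09271 A, ∠I = 136.6°.

I = 0.09271∠136.6° A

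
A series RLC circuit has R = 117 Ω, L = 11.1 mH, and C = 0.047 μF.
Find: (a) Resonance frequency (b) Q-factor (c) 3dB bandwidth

Step 1 — Resonance: ω₀ = 1/√(LC) = 1/√(0.0111·4.7e-08) = 4.378e+04 rad/s.
Step 2 — f₀ = ω₀/(2π) = 6968 Hz.
Step 3 — Series Q: Q = ω₀L/R = 4.378e+04·0.0111/117 = 4.154.
Step 4 — Bandwidth: Δω = ω₀/Q = 1.054e+04 rad/s; BW = Δω/(2π) = 1678 Hz.

(a) f₀ = 6968 Hz  (b) Q = 4.154  (c) BW = 1678 Hz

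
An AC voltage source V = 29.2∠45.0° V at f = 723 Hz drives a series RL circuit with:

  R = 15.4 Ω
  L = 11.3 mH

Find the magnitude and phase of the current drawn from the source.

Step 1 — Angular frequency: ω = 2π·f = 2π·723 = 4543 rad/s.
Step 2 — Component impedances:
  R: Z = R = 15.4 Ω
  L: Z = jωL = j·4543·0.0113 = 0 + j51.33 Ω
Step 3 — Series combination: Z_total = R + L = 15.4 + j51.33 Ω = 53.59∠73.3° Ω.
Step 4 — Source phasor: V = 29.2∠45.0° V = 20.65 + j20.65 V.
Step 5 — Ohm's law: I = V / Z_total = (20.65 + j20.65) / (15.4 + j51.33) = 0.4797 - j0.2583 A.
Step 6 — Convert to polar: |I| = 0.5448 A, ∠I = -28.3°.

I = 0.5448∠-28.3° A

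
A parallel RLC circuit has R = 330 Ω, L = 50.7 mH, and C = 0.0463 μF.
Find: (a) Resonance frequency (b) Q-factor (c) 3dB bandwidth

Step 1 — Resonance: ω₀ = 1/√(LC) = 1/√(0.0507·4.63e-08) = 2.064e+04 rad/s.
Step 2 — f₀ = ω₀/(2π) = 3285 Hz.
Step 3 — Parallel Q: Q = R/(ω₀L) = 330/(2.064e+04·0.0507) = 0.3154.
Step 4 — Bandwidth: Δω = ω₀/Q = 6.545e+04 rad/s; BW = Δω/(2π) = 1.042e+04 Hz.

(a) f₀ = 3285 Hz  (b) Q = 0.3154  (c) BW = 1.042e+04 Hz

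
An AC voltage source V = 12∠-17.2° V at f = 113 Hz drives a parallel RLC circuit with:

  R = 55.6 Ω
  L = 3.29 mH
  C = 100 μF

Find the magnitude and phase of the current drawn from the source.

Step 1 — Angular frequency: ω = 2π·f = 2π·113 = 710 rad/s.
Step 2 — Component impedances:
  R: Z = R = 55.6 Ω
  L: Z = jωL = j·710·0.00329 = 0 + j2.336 Ω
  C: Z = 1/(jωC) = -j/(ω·C) = 0 - j14.08 Ω
Step 3 — Parallel combination: 1/Z_total = 1/R + 1/L + 1/C; Z_total = 0.1407 + j2.793 Ω = 2.797∠87.1° Ω.
Step 4 — Source phasor: V = 12∠-17.2° V = 11.46 - j3.548 V.
Step 5 — Ohm's law: I = V / Z_total = (11.46 - j3.548) / (0.1407 + j2.793) = -1.061 - j4.157 A.
Step 6 — Convert to polar: |I| = 4.291 A, ∠I = -104.3°.

I = 4.291∠-104.3° A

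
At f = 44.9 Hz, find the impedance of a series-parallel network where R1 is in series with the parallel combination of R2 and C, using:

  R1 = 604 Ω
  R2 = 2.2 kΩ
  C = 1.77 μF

Step 1 — Angular frequency: ω = 2π·f = 2π·44.9 = 282.1 rad/s.
Step 2 — Component impedances:
  R1: Z = R = 604 Ω
  R2: Z = R = 2200 Ω
  C: Z = 1/(jωC) = -j/(ω·C) = 0 - j2003 Ω
Step 3 — Parallel branch: R2 || C = 1/(1/R2 + 1/C) = 996.9 - j1095 Ω.
Step 4 — Series with R1: Z_total = R1 + (R2 || C) = 1601 - j1095 Ω = 1940∠-34.4° Ω.

Z = 1601 - j1095 Ω = 1940∠-34.4° Ω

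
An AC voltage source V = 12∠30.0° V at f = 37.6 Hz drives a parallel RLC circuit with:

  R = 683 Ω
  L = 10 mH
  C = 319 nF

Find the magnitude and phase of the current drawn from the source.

Step 1 — Angular frequency: ω = 2π·f = 2π·37.6 = 236.2 rad/s.
Step 2 — Component impedances:
  R: Z = R = 683 Ω
  L: Z = jωL = j·236.2·0.01 = 0 + j2.362 Ω
  C: Z = 1/(jωC) = -j/(ω·C) = 0 - j1.327e+04 Ω
Step 3 — Parallel combination: 1/Z_total = 1/R + 1/L + 1/C; Z_total = 0.008175 + j2.363 Ω = 2.363∠89.8° Ω.
Step 4 — Source phasor: V = 12∠30.0° V = 10.39 + j6 V.
Step 5 — Ohm's law: I = V / Z_total = (10.39 + j6) / (0.008175 + j2.363) = 2.554 - j4.389 A.
Step 6 — Convert to polar: |I| = 5.079 A, ∠I = -59.8°.

I = 5.079∠-59.8° A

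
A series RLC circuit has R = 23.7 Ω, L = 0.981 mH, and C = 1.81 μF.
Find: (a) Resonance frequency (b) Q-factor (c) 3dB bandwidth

Step 1 — Resonance condition Im(Z)=0 gives ω₀ = 1/√(LC).
Step 2 — ω₀ = 1/√(0.000981·1.81e-06) = 2.373e+04 rad/s.
Step 3 — f₀ = ω₀/(2π) = 3777 Hz.
Step 4 — Series Q: Q = ω₀L/R = 2.373e+04·0.000981/23.7 = 0.9823.
Step 5 — 3dB bandwidth: Δω = ω₀/Q = 2.416e+04 rad/s; BW = Δω/(2π) = 3845 Hz.

(a) f₀ = 3777 Hz  (b) Q = 0.9823  (c) BW = 3845 Hz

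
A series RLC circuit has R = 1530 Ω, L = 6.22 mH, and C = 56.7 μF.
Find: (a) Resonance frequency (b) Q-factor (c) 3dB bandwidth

Step 1 — Resonance condition Im(Z)=0 gives ω₀ = 1/√(LC).
Step 2 — ω₀ = 1/√(0.00622·5.67e-05) = 1684 rad/s.
Step 3 — f₀ = ω₀/(2π) = 268 Hz.
Step 4 — Series Q: Q = ω₀L/R = 1684·0.00622/1530 = 0.006846.
Step 5 — 3dB bandwidth: Δω = ω₀/Q = 2.46e+05 rad/s; BW = Δω/(2π) = 3.915e+04 Hz.

(a) f₀ = 268 Hz  (b) Q = 0.006846  (c) BW = 3.915e+04 Hz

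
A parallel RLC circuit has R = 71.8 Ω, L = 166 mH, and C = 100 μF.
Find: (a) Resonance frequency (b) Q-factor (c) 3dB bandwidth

Step 1 — Resonance: ω₀ = 1/√(LC) = 1/√(0.166·0.0001) = 245.4 rad/s.
Step 2 — f₀ = ω₀/(2π) = 39.06 Hz.
Step 3 — Parallel Q: Q = R/(ω₀L) = 71.8/(245.4·0.166) = 1.762.
Step 4 — Bandwidth: Δω = ω₀/Q = 139.3 rad/s; BW = Δω/(2π) = 22.17 Hz.

(a) f₀ = 39.06 Hz  (b) Q = 1.762  (c) BW = 22.17 Hz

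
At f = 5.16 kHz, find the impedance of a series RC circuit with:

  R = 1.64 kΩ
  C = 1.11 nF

Step 1 — Angular frequency: ω = 2π·f = 2π·5160 = 3.242e+04 rad/s.
Step 2 — Component impedances:
  R: Z = R = 1640 Ω
  C: Z = 1/(jωC) = -j/(ω·C) = 0 - j2.779e+04 Ω
Step 3 — Series combination: Z_total = R + C = 1640 - j2.779e+04 Ω = 2.784e+04∠-86.6° Ω.

Z = 1640 - j2.779e+04 Ω = 2.784e+04∠-86.6° Ω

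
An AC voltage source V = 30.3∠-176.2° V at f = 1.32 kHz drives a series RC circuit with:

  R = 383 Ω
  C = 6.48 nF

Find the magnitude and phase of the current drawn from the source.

Step 1 — Angular frequency: ω = 2π·f = 2π·1320 = 8294 rad/s.
Step 2 — Component impedances:
  R: Z = R = 383 Ω
  C: Z = 1/(jωC) = -j/(ω·C) = 0 - j1.861e+04 Ω
Step 3 — Series combination: Z_total = R + C = 383 - j1.861e+04 Ω = 1.861e+04∠-88.8° Ω.
Step 4 — Source phasor: V = 30.3∠-176.2° V = -30.23 - j2.008 V.
Step 5 — Ohm's law: I = V / Z_total = (-30.23 - j2.008) / (383 - j1.861e+04) = 7.445e-05 - j0.001626 A.
Step 6 — Convert to polar: |I| = 0.001628 A, ∠I = -87.4°.

I = 0.001628∠-87.4° A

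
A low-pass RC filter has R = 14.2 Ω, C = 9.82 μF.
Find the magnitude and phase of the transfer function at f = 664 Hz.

Step 1 — Angular frequency: ω = 2π·664 = 4172 rad/s.
Step 2 — Transfer function: H(jω) = 1/(1 + jωRC).
Step 3 — Denominator: 1 + jωRC = 1 + j·4172·14.2·9.82e-06 = 1 + j0.5818.
Step 4 — H = 0.7471 - j0.4347.
Step 5 — Magnitude: |H| = 0.8644 (-1.3 dB); phase: φ = -30.2°.

|H| = 0.8644 (-1.3 dB), φ = -30.2°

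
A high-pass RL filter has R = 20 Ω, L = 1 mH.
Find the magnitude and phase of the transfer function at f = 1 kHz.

Step 1 — Angular frequency: ω = 2π·1000 = 6283 rad/s.
Step 2 — Transfer function: H(jω) = jωL/(R + jωL).
Step 3 — Numerator jωL = j·6.283; denominator R + jωL = 20 + j6.283.
Step 4 — H = 0.08983 + j0.2859.
Step 5 — Magnitude: |H| = 0.2997 (-10.5 dB); phase: φ = 72.6°.

|H| = 0.2997 (-10.5 dB), φ = 72.6°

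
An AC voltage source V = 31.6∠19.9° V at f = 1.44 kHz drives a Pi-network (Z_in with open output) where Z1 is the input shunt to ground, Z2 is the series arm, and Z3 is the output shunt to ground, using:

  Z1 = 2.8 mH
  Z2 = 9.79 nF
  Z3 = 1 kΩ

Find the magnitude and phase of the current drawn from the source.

Step 1 — Angular frequency: ω = 2π·f = 2π·1440 = 9048 rad/s.
Step 2 — Component impedances:
  Z1: Z = jωL = j·9048·0.0028 = 0 + j25.33 Ω
  Z2: Z = 1/(jωC) = -j/(ω·C) = 0 - j1.129e+04 Ω
  Z3: Z = R = 1000 Ω
Step 3 — With open output, the series arm Z2 and the output shunt Z3 appear in series to ground: Z2 + Z3 = 1000 - j1.129e+04 Ω.
Step 4 — Parallel with input shunt Z1: Z_in = Z1 || (Z2 + Z3) = 0.005019 + j25.39 Ω = 25.39∠90.0° Ω.
Step 5 — Source phasor: V = 31.6∠19.9° V = 29.71 + j10.76 V.
Step 6 — Ohm's law: I = V / Z_total = (29.71 + j10.76) / (0.005019 + j25.39) = 0.4239 - j1.17 A.
Step 7 — Convert to polar: |I| = 1.245 A, ∠I = -70.1°.

I = 1.245∠-70.1° A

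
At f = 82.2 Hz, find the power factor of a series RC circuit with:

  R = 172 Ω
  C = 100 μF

Step 1 — Angular frequency: ω = 2π·f = 2π·82.2 = 516.5 rad/s.
Step 2 — Component impedances:
  R: Z = R = 172 Ω
  C: Z = 1/(jωC) = -j/(ω·C) = 0 - j19.36 Ω
Step 3 — Series combination: Z_total = R + C = 172 - j19.36 Ω = 173.1∠-6.4° Ω.
Step 4 — Power factor: PF = cos(φ) = Re(Z)/|Z| = 172/173.09 = 0.9937.
Step 5 — Type: Im(Z) = -19.36 ⇒ leading (phase φ = -6.4°).

PF = 0.9937 (leading, φ = -6.4°)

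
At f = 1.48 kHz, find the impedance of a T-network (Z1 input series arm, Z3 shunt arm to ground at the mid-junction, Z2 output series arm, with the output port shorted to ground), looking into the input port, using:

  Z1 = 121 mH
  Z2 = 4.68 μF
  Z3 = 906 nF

Step 1 — Angular frequency: ω = 2π·f = 2π·1480 = 9299 rad/s.
Step 2 — Component impedances:
  Z1: Z = jωL = j·9299·0.121 = 0 + j1125 Ω
  Z2: Z = 1/(jωC) = -j/(ω·C) = 0 - j22.98 Ω
  Z3: Z = 1/(jωC) = -j/(ω·C) = 0 - j118.7 Ω
Step 3 — With the output port shorted to ground, the output series arm Z2 runs from the junction to ground; the shunt arm Z3 also runs from the junction to ground. They appear in parallel: Z3 || Z2 = 0 - j19.25 Ω.
Step 4 — Series with input arm Z1: Z_in = Z1 + (Z3 || Z2) = 0 + j1106 Ω = 1106∠90.0° Ω.

Z = 0 + j1106 Ω = 1106∠90.0° Ω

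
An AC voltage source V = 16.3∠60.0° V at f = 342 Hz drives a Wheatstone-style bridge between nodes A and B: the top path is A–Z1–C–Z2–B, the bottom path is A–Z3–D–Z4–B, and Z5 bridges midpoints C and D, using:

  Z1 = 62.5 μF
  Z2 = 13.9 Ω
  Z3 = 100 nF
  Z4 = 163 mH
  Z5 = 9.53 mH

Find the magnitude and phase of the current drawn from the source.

Step 1 — Angular frequency: ω = 2π·f = 2π·342 = 2149 rad/s.
Step 2 — Component impedances:
  Z1: Z = 1/(jωC) = -j/(ω·C) = 0 - j7.446 Ω
  Z2: Z = R = 13.9 Ω
  Z3: Z = 1/(jωC) = -j/(ω·C) = 0 - j4654 Ω
  Z4: Z = jωL = j·2149·0.163 = 0 + j350.3 Ω
  Z5: Z = jωL = j·2149·0.00953 = 0 + j20.48 Ω
Step 3 — Bridge requires nodal analysis (the Z5 bridge couples midpoints C and D, so the two paths cannot be reduced to a simple series/parallel combination). Setting node B to ground and injecting 1 A at node A, the 3-node admittance system at A, C, D solves to V_A = Z_AB = 13.88 - j6.914 Ω = 15.5∠-26.5° Ω.
Step 4 — Source phasor: V = 16.3∠60.0° V = 8.15 + j14.12 V.
Step 5 — Ohm's law: I = V / Z_total = (8.15 + j14.12) / (13.88 - j6.914) = 0.06452 + j1.049 A.
Step 6 — Convert to polar: |I| = 1.051 A, ∠I = 86.5°.

I = 1.051∠86.5° A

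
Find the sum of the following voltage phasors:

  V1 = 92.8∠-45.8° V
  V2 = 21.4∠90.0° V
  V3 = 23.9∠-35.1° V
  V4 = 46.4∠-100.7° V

Step 1 — Convert each phasor to rectangular form:
  V1 = 92.8·(cos(-45.8°) + j·sin(-45.8°)) = 64.7 - j66.53 V
  V2 = 21.4·(cos(90.0°) + j·sin(90.0°)) = 0 + j21.4 V
  V3 = 23.9·(cos(-35.1°) + j·sin(-35.1°)) = 19.55 - j13.74 V
  V4 = 46.4·(cos(-100.7°) + j·sin(-100.7°)) = -8.615 - j45.59 V
Step 2 — Sum components: V_total = 75.64 - j104.5 V.
Step 3 — Convert to polar: |V_total| = 129 V, ∠V_total = -54.1°.

V_total = 129∠-54.1° V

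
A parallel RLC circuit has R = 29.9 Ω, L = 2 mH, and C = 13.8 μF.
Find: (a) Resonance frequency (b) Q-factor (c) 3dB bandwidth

Step 1 — Resonance: ω₀ = 1/√(LC) = 1/√(0.002·1.38e-05) = 6019 rad/s.
Step 2 — f₀ = ω₀/(2π) = 958 Hz.
Step 3 — Parallel Q: Q = R/(ω₀L) = 29.9/(6019·0.002) = 2.484.
Step 4 — Bandwidth: Δω = ω₀/Q = 2424 rad/s; BW = Δω/(2π) = 385.7 Hz.

(a) f₀ = 958 Hz  (b) Q = 2.484  (c) BW = 385.7 Hz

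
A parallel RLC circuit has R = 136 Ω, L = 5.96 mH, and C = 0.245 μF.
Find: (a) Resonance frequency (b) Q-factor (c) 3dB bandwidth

Step 1 — Resonance: ω₀ = 1/√(LC) = 1/√(0.00596·2.45e-07) = 2.617e+04 rad/s.
Step 2 — f₀ = ω₀/(2π) = 4165 Hz.
Step 3 — Parallel Q: Q = R/(ω₀L) = 136/(2.617e+04·0.00596) = 0.872.
Step 4 — Bandwidth: Δω = ω₀/Q = 3.001e+04 rad/s; BW = Δω/(2π) = 4777 Hz.

(a) f₀ = 4165 Hz  (b) Q = 0.872  (c) BW = 4777 Hz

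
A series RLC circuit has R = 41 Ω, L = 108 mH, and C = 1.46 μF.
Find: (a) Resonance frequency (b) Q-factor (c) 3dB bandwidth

Step 1 — Resonance: ω₀ = 1/√(LC) = 1/√(0.108·1.46e-06) = 2518 rad/s.
Step 2 — f₀ = ω₀/(2π) = 400.8 Hz.
Step 3 — Series Q: Q = ω₀L/R = 2518·0.108/41 = 6.634.
Step 4 — Bandwidth: Δω = ω₀/Q = 379.6 rad/s; BW = Δω/(2π) = 60.42 Hz.

(a) f₀ = 400.8 Hz  (b) Q = 6.634  (c) BW = 60.42 Hz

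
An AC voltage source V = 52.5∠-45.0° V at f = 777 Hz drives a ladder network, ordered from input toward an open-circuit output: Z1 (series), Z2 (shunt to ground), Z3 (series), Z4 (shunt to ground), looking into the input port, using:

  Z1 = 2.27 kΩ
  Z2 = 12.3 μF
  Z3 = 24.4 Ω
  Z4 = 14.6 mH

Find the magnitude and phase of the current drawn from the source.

Step 1 — Angular frequency: ω = 2π·f = 2π·777 = 4882 rad/s.
Step 2 — Component impedances:
  Z1: Z = R = 2270 Ω
  Z2: Z = 1/(jωC) = -j/(ω·C) = 0 - j16.65 Ω
  Z3: Z = R = 24.4 Ω
  Z4: Z = jωL = j·4882·0.0146 = 0 + j71.28 Ω
Step 3 — Ladder network (open output): work backward from the far end, alternating series and parallel combinations. Z_in = 2272 - j20.89 Ω = 2272∠-0.5° Ω.
Step 4 — Source phasor: V = 52.5∠-45.0° V = 37.12 - j37.12 V.
Step 5 — Ohm's law: I = V / Z_total = (37.12 - j37.12) / (2272 - j20.89) = 0.01649 - j0.01619 A.
Step 6 — Convert to polar: |I| = 0.02311 A, ∠I = -44.5°.

I = 0.02311∠-44.5° A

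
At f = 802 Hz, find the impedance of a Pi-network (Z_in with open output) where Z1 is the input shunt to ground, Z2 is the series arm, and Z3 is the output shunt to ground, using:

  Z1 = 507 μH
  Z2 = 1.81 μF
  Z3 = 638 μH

Step 1 — Angular frequency: ω = 2π·f = 2π·802 = 5039 rad/s.
Step 2 — Component impedances:
  Z1: Z = jωL = j·5039·0.000507 = 0 + j2.555 Ω
  Z2: Z = 1/(jωC) = -j/(ω·C) = 0 - j109.6 Ω
  Z3: Z = jωL = j·5039·0.000638 = 0 + j3.215 Ω
Step 3 — With open output, the series arm Z2 and the output shunt Z3 appear in series to ground: Z2 + Z3 = 0 - j106.4 Ω.
Step 4 — Parallel with input shunt Z1: Z_in = Z1 || (Z2 + Z3) = 0 + j2.618 Ω = 2.618∠90.0° Ω.

Z = 0 + j2.618 Ω = 2.618∠90.0° Ω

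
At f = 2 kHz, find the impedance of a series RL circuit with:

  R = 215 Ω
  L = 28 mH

Step 1 — Angular frequency: ω = 2π·f = 2π·2000 = 1.257e+04 rad/s.
Step 2 — Component impedances:
  R: Z = R = 215 Ω
  L: Z = jωL = j·1.257e+04·0.028 = 0 + j351.9 Ω
Step 3 — Series combination: Z_total = R + L = 215 + j351.9 Ω = 412.3∠58.6° Ω.

Z = 215 + j351.9 Ω = 412.3∠58.6° Ω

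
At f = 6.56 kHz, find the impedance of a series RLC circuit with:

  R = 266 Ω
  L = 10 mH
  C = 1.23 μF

Step 1 — Angular frequency: ω = 2π·f = 2π·6560 = 4.122e+04 rad/s.
Step 2 — Component impedances:
  R: Z = R = 266 Ω
  L: Z = jωL = j·4.122e+04·0.01 = 0 + j412.2 Ω
  C: Z = 1/(jωC) = -j/(ω·C) = 0 - j19.72 Ω
Step 3 — Series combination: Z_total = R + L + C = 266 + j392.5 Ω = 474.1∠55.9° Ω.

Z = 266 + j392.5 Ω = 474.1∠55.9° Ω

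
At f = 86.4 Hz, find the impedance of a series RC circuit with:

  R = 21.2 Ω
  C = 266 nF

Step 1 — Angular frequency: ω = 2π·f = 2π·86.4 = 542.9 rad/s.
Step 2 — Component impedances:
  R: Z = R = 21.2 Ω
  C: Z = 1/(jωC) = -j/(ω·C) = 0 - j6925 Ω
Step 3 — Series combination: Z_total = R + C = 21.2 - j6925 Ω = 6925∠-89.8° Ω.

Z = 21.2 - j6925 Ω = 6925∠-89.8° Ω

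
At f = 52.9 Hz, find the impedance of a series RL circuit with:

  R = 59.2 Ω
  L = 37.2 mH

Step 1 — Angular frequency: ω = 2π·f = 2π·52.9 = 332.4 rad/s.
Step 2 — Component impedances:
  R: Z = R = 59.2 Ω
  L: Z = jωL = j·332.4·0.0372 = 0 + j12.36 Ω
Step 3 — Series combination: Z_total = R + L = 59.2 + j12.36 Ω = 60.48∠11.8° Ω.

Z = 59.2 + j12.36 Ω = 60.48∠11.8° Ω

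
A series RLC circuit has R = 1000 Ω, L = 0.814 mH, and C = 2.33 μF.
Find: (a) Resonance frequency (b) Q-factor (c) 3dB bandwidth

Step 1 — Resonance condition Im(Z)=0 gives ω₀ = 1/√(LC).
Step 2 — ω₀ = 1/√(0.000814·2.33e-06) = 2.296e+04 rad/s.
Step 3 — f₀ = ω₀/(2π) = 3655 Hz.
Step 4 — Series Q: Q = ω₀L/R = 2.296e+04·0.000814/1000 = 0.01869.
Step 5 — 3dB bandwidth: Δω = ω₀/Q = 1.229e+06 rad/s; BW = Δω/(2π) = 1.955e+05 Hz.

(a) f₀ = 3655 Hz  (b) Q = 0.01869  (c) BW = 1.955e+05 Hz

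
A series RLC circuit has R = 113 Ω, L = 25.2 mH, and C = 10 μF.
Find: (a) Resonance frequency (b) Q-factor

Step 1 — Resonance condition Im(Z)=0 gives ω₀ = 1/√(LC).
Step 2 — ω₀ = 1/√(0.0252·1e-05) = 1992 rad/s.
Step 3 — f₀ = ω₀/(2π) = 317 Hz.
Step 4 — Series Q: Q = ω₀L/R = 1992·0.0252/113 = 0.4442.

(a) f₀ = 317 Hz  (b) Q = 0.4442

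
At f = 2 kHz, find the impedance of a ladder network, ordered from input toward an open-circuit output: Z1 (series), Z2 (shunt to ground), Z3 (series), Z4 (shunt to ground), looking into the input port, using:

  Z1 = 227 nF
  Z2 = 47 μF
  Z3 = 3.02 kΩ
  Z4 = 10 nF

Step 1 — Angular frequency: ω = 2π·f = 2π·2000 = 1.257e+04 rad/s.
Step 2 — Component impedances:
  Z1: Z = 1/(jωC) = -j/(ω·C) = 0 - j350.6 Ω
  Z2: Z = 1/(jωC) = -j/(ω·C) = 0 - j1.693 Ω
  Z3: Z = R = 3020 Ω
  Z4: Z = 1/(jωC) = -j/(ω·C) = 0 - j7958 Ω
Step 3 — Ladder network (open output): work backward from the far end, alternating series and parallel combinations. Z_in = 0.0001195 - j352.3 Ω = 352.3∠-90.0° Ω.

Z = 0.0001195 - j352.3 Ω = 352.3∠-90.0° Ω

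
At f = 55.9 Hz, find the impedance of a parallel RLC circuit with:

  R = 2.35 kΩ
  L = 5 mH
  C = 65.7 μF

Step 1 — Angular frequency: ω = 2π·f = 2π·55.9 = 351.2 rad/s.
Step 2 — Component impedances:
  R: Z = R = 2350 Ω
  L: Z = jωL = j·351.2·0.005 = 0 + j1.756 Ω
  C: Z = 1/(jωC) = -j/(ω·C) = 0 - j43.34 Ω
Step 3 — Parallel combination: 1/Z_total = 1/R + 1/L + 1/C; Z_total = 0.001426 + j1.83 Ω = 1.83∠90.0° Ω.

Z = 0.001426 + j1.83 Ω = 1.83∠90.0° Ω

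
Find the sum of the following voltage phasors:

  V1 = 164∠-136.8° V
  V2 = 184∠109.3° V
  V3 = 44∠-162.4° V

Step 1 — Convert each phasor to rectangular form:
  V1 = 164·(cos(-136.8°) + j·sin(-136.8°)) = -119.6 - j112.3 V
  V2 = 184·(cos(109.3°) + j·sin(109.3°)) = -60.81 + j173.7 V
  V3 = 44·(cos(-162.4°) + j·sin(-162.4°)) = -41.94 - j13.3 V
Step 2 — Sum components: V_total = -222.3 + j48.09 V.
Step 3 — Convert to polar: |V_total| = 227.4 V, ∠V_total = 167.8°.

V_total = 227.4∠167.8° V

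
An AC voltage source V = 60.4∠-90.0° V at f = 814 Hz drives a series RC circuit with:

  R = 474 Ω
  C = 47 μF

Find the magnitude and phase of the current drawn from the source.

Step 1 — Angular frequency: ω = 2π·f = 2π·814 = 5115 rad/s.
Step 2 — Component impedances:
  R: Z = R = 474 Ω
  C: Z = 1/(jωC) = -j/(ω·C) = 0 - j4.16 Ω
Step 3 — Series combination: Z_total = R + C = 474 - j4.16 Ω = 474∠-0.5° Ω.
Step 4 — Source phasor: V = 60.4∠-90.0° V = 0 - j60.4 V.
Step 5 — Ohm's law: I = V / Z_total = (0 - j60.4) / (474 - j4.16) = 0.001118 - j0.1274 A.
Step 6 — Convert to polar: |I| = 0.1274 A, ∠I = -89.5°.

I = 0.1274∠-89.5° A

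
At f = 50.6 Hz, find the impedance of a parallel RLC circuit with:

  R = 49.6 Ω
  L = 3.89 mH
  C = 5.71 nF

Step 1 — Angular frequency: ω = 2π·f = 2π·50.6 = 317.9 rad/s.
Step 2 — Component impedances:
  R: Z = R = 49.6 Ω
  L: Z = jωL = j·317.9·0.00389 = 0 + j1.237 Ω
  C: Z = 1/(jωC) = -j/(ω·C) = 0 - j5.509e+05 Ω
Step 3 — Parallel combination: 1/Z_total = 1/R + 1/L + 1/C; Z_total = 0.03082 + j1.236 Ω = 1.236∠88.6° Ω.

Z = 0.03082 + j1.236 Ω = 1.236∠88.6° Ω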